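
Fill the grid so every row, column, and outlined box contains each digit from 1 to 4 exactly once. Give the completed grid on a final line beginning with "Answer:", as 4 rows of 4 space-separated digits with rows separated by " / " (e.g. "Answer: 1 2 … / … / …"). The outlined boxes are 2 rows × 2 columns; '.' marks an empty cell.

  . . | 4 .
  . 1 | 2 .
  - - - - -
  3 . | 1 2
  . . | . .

Step 1. [r4c4∈{3,4}] col 4 places 4 nowhere but r4c4 ⇒ r4c4=4.
Step 2. [r4c2∈{2}] nothing but 2 survives at r4c2 ⇒ r4c2=2.
Step 3. [r1c4∈{1,3}] 1 has one home in row 1: r1c4. So r1c4=1.
Step 4. [r4c1∈{1}] nothing but 1 survives at r4c1 ⇒ r4c1=1.
Step 5. [r2c4∈{3}] r2c4 is down to just 3 ⇒ r2c4=3.
Step 6. [r1c2∈{3}] nothing but 3 survives at r1c2 ⇒ r1c2=3.
Step 7. [r3c2∈{4}] only 4 remains possible at r3c2 ⇒ r3c2=4.
Step 8. [r4c3∈{3}] r4c3 has the single candidate 3 ⇒ r4c3=3.
Step 9. [r1c1∈{2}] r1c1 is down to just 2. So r1c1=2.
Step 10. [r2c1∈{4}] r2c1 has the single candidate 4. So r2c1=4.

Answer: 2 3 4 1 / 4 1 2 3 / 3 4 1 2 / 1 2 3 4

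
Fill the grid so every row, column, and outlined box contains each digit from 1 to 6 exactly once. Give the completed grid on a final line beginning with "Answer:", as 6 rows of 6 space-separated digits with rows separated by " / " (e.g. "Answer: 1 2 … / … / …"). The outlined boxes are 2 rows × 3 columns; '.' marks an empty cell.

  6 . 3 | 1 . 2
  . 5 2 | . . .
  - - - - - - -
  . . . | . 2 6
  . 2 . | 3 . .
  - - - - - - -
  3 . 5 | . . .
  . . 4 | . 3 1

Step 1. [r4c6∈{4,5}] across col 6, 5 lands solely at r4c6 ⇒ r4c6=5.
Step 2. [r3c4∈{4}] only 4 remains possible at r3c4 ⇒ r3c4=4.
Step 3. [r3c3∈{1}] nothing but 1 survives at r3c3. So r3c3=1.
Step 4. [r2c4∈{6}] r2c4's peers cover all but 6. So r2c4=6.
Step 5. [r2c5∈{4}] r2c5 is down to just 4. So r2c5=4.
Step 6. [r5c4∈{2}] r5c4 has the single candidate 2, so r5c4=2.
Step 7. [r5c5∈{6}] r5c5 is down to just 6 ⇒ r5c5=6.
Step 8. [r4c3∈{6}] only 6 remains possible at r4c3. So r4c3=6.
Step 9. [r4c5∈{1}] only 1 remains possible at r4c5 ⇒ r4c5=1.
Step 10. [r2c6∈{3}] only 3 remains possible at r2c6. So r2c6=3.
Step 11. [r2c1∈{1}] r2c1 is down to just 1, so r2c1=1.
Step 12. [r6c2∈{6}] only 6 remains possible at r6c2. So r6c2=6.
Step 13. [r5c6∈{4}] nothing but 4 survives at r5c6, so r5c6=4.
Step 14. [r1c2∈{4}] r1c2 is down to just 4. So r1c2=4.
Step 15. [r4c1∈{4}] r4c1's peers cover all but 4 ⇒ r4c1=4.
Step 16. [r3c2∈{3}] r3c2 is down to just 3 ⇒ r3c2=3.
Step 17. [r1c5∈{5}] nothing but 5 survives at r1c5, so r1c5=5.
Step 18. [r6c4∈{5}] r6c4 is down to just 5, so r6c4=5.
Step 19. [r5c2∈{1}] nothing but 1 survives at r5c2. So r5c2=1.
Step 20. [r3c1∈{5}] only 5 remains possible at r3c1, so r3c1=5.
Step 21. [r6c1∈{2}] r6c1 has the single candidate 2 ⇒ r6c1=2.

Answer: 6 4 3 1 5 2 / 1 5 2 6 4 3 / 5 3 1 4 2 6 / 4 2 6 3 1 5 / 3 1 5 2 6 4 / 2 6 4 5 3 1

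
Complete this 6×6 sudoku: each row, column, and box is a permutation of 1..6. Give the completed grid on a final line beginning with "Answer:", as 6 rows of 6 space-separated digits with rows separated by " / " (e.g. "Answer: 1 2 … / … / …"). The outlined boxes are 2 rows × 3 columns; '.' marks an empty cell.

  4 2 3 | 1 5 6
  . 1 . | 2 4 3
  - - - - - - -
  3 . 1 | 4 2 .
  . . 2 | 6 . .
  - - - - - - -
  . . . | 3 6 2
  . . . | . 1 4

Step 1. [r4c1∈{5}] r4c1 is down to just 5 ⇒ r4c1=5.
Step 2. [r2c3∈{5,6}] row 2 places 5 nowhere but r2c3, so r2c3=5.
Step 3. [r6c2∈{3,5,6}] r6c2 is the only open cell in row 6 admitting 3, so r6c2=3.
Step 4. [r4c2∈{4}] r4c2 is down to just 4. So r4c2=4.
Step 5. [r2c1∈{6}] nothing but 6 survives at r2c1 ⇒ r2c1=6.
Step 6. [r5c3∈{4}] only 4 remains possible at r5c3 ⇒ r5c3=4.
Step 7. [r3c2∈{6}] r3c2 has the single candidate 6, so r3c2=6.
Step 8. [r6c3∈{6}] only 6 remains possible at r6c3 ⇒ r6c3=6.
Step 9. [r4c6∈{1}] only 1 remains possible at r4c6 ⇒ r4c6=1.
Step 10. [r3c6∈{5}] nothing but 5 survives at r3c6 ⇒ r3c6=5.
Step 11. [r6c1∈{2}] nothing but 2 survives at r6c1, so r6c1=2.
Step 12. [r4c5∈{3}] r4c5's peers cover all but 3, so r4c5=3.
Step 13. [r6c4∈{5}] only 5 remains possible at r6c4 ⇒ r6c4=5.
Step 14. [r5c2∈{5}] r5c2 is down to just 5 ⇒ r5c2=5.
Step 15. [r5c1∈{1}] nothing but 1 survives at r5c1, so r5c1=1.

Answer: 4 2 3 1 5 6 / 6 1 5 2 4 3 / 3 6 1 4 2 5 / 5 4 2 6 3 1 / 1 5 4 3 6 2 / 2 3 6 5 1 4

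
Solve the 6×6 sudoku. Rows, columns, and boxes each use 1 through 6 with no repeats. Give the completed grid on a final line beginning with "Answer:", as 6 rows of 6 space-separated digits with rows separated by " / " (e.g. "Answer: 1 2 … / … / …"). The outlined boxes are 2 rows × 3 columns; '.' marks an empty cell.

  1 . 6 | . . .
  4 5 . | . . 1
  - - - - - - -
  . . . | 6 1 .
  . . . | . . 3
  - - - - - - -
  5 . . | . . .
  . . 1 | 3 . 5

Step 1. [r2c4∈{2}] only 2 remains possible at r2c4 ⇒ r2c4=2.
Step 2. [r1c2∈{2,3}] r1c2 is the only open cell in row 1 admitting 2. So r1c2=2.
Step 3. [r5c6∈{2,4,6}] col 6 places 6 nowhere but r5c6 ⇒ r5c6=6.
Step 4. [r3c6∈{2,4}] across col 6, 2 lands solely at r3c6 ⇒ r3c6=2.
Step 5. [r2c3∈{3}] only 3 remains possible at r2c3, so r2c3=3.
Step 6. [r5c2∈{3,4}] in row 5, 3 fits only at r5c2, so r5c2=3.
Step 7. [r3c2∈{4}] r3c2's peers cover all but 4, so r3c2=4.
Step 8. [r6c5∈{2,4}] row 6 places 4 nowhere but r6c5, so r6c5=4.
Step 9. [r6c1∈{2,6}] 2 has one home in row 6: r6c1, so r6c1=2.
Step 10. [r4c5∈{5}] r4c5 has the single candidate 5 ⇒ r4c5=5.
Step 11. [r4c2∈{1,6}] across row 4, 1 lands solely at r4c2, so r4c2=1.
Step 12. [r4c4∈{4}] r4c4 is down to just 4 ⇒ r4c4=4.
Step 13. [r1c5∈{3}] r1c5 has the single candidate 3 ⇒ r1c5=3.
Step 14. [r2c5∈{6}] only 6 remains possible at r2c5. So r2c5=6.
Step 15. [r4c1∈{6}] r4c1 is down to just 6, so r4c1=6.
Step 16. [r5c5∈{2}] r5c5 has the single candidate 2 ⇒ r5c5=2.
Step 17. [r4c3∈{2}] r4c3's peers cover all but 2. So r4c3=2.
Step 18. [r1c6∈{4}] r1c6's peers cover all but 4. So r1c6=4.
Step 19. [r3c1∈{3}] only 3 remains possible at r3c1. So r3c1=3.
Step 20. [r3c3∈{5}] r3c3's peers cover all but 5. So r3c3=5.
Step 21. [r5c3∈{4}] nothing but 4 survives at r5c3 ⇒ r5c3=4.
Step 22. [r1c4∈{5}] only 5 remains possible at r1c4. So r1c4=5.
Step 23. [r5c4∈{1}] r5c4 has the single candidate 1, so r5c4=1.
Step 24. [r6c2∈{6}] only 6 remains possible at r6c2, so r6c2=6.

Answer: 1 2 6 5 3 4 / 4 5 3 2 6 1 / 3 4 5 6 1 2 / 6 1 2 4 5 3 / 5 3 4 1 2 6 / 2 6 1 3 4 5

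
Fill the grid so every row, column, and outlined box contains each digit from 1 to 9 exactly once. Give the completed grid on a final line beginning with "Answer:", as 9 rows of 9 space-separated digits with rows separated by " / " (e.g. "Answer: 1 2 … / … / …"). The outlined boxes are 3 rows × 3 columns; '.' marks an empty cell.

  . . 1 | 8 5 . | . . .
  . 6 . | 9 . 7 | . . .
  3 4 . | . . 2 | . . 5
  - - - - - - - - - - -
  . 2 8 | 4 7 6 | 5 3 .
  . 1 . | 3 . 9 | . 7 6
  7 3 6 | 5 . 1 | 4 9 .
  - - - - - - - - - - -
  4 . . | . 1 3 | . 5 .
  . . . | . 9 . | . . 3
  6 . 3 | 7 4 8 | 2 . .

Step 1. [r2c1∈{2,5,8}] across box 1, 8 lands solely at r2c1 ⇒ r2c1=8.
Step 2. [r8c8∈{1,4,6,8}] r8c8 is the only open cell in row 8 admitting 4 ⇒ r8c8=4.
Step 3. [r5c7∈{8}] r5c7 has the single candidate 8. So r5c7=8.
Step 4. [r1c7∈{3,6,7,9}] in row 1, 3 fits only at r1c7, so r1c7=3.
Step 5. [r2c7∈{1}] r2c7 has the single candidate 1 ⇒ r2c7=1.
Step 6. [r9c2∈{5,9}] row 9 places 5 nowhere but r9c2, so r9c2=5.
Step 7. [r2c8∈{2}] r2c8 has the single candidate 2, so r2c8=2.
Step 8. [r9c9∈{1,9}] row 9 places 9 nowhere but r9c9 ⇒ r9c9=9.
Step 9. [r3c5∈{6}] r3c5 has the single candidate 6 ⇒ r3c5=6.
Step 10. [r8c2∈{7,8}] in row 8, 8 fits only at r8c2, so r8c2=8.
Step 11. [r3c7∈{7,9}] 9 has one home in col 7: r3c7 ⇒ r3c7=9.
Step 12. [r7c3∈{2,7,9}] across col 3, 9 lands solely at r7c3. So r7c3=9.
Step 13. [r7c2∈{7}] r7c2 has the single candidate 7 ⇒ r7c2=7.
Step 14. [r8c3∈{2}] r8c3's peers cover all but 2 ⇒ r8c3=2.
Step 15. [r7c7∈{6}] r7c7 has the single candidate 6. So r7c7=6.
Step 16. [r5c1∈{5}] nothing but 5 survives at r5c1 ⇒ r5c1=5.
Step 17. [r1c6∈{4}] r1c6's peers cover all but 4. So r1c6=4.
Step 18. [r6c5∈{2,8}] across row 6, 8 lands solely at r6c5. So r6c5=8.
Step 19. [r1c2∈{9}] r1c2 has the single candidate 9, so r1c2=9.
Step 20. [r3c8∈{8}] only 8 remains possible at r3c8. So r3c8=8.
Step 21. [r5c3∈{4}] r5c3 has the single candidate 4. So r5c3=4.
Step 22. [r1c8∈{6}] r1c8 is down to just 6. So r1c8=6.
Step 23. [r5c5∈{2}] r5c5 is down to just 2, so r5c5=2.
Step 24. [r2c5∈{3}] r2c5's peers cover all but 3 ⇒ r2c5=3.
Step 25. [r8c7∈{7}] nothing but 7 survives at r8c7. So r8c7=7.
Step 26. [r8c4∈{6}] only 6 remains possible at r8c4 ⇒ r8c4=6.
Step 27. [r8c1∈{1}] only 1 remains possible at r8c1, so r8c1=1.
Step 28. [r3c3∈{7}] nothing but 7 survives at r3c3. So r3c3=7.
Step 29. [r1c1∈{2}] r1c1 is down to just 2. So r1c1=2.
Step 30. [r7c4∈{2}] nothing but 2 survives at r7c4 ⇒ r7c4=2.
Step 31. [r2c9∈{4}] r2c9 is down to just 4 ⇒ r2c9=4.
Step 32. [r3c4∈{1}] nothing but 1 survives at r3c4. So r3c4=1.
Step 33. [r7c9∈{8}] r7c9 is down to just 8, so r7c9=8.
Step 34. [r2c3∈{5}] r2c3 is down to just 5, so r2c3=5.
Step 35. [r9c8∈{1}] r9c8's peers cover all but 1 ⇒ r9c8=1.
Step 36. [r6c9∈{2}] only 2 remains possible at r6c9, so r6c9=2.
Step 37. [r4c9∈{1}] only 1 remains possible at r4c9 ⇒ r4c9=1.
Step 38. [r4c1∈{9}] r4c1 is down to just 9 ⇒ r4c1=9.
Step 39. [r8c6∈{5}] r8c6's peers cover all but 5. So r8c6=5.
Step 40. [r1c9∈{7}] r1c9 has the single candidate 7, so r1c9=7.

Answer: 2 9 1 8 5 4 3 6 7 / 8 6 5 9 3 7 1 2 4 / 3 4 7 1 6 2 9 8 5 / 9 2 8 4 7 6 5 3 1 / 5 1 4 3 2 9 8 7 6 / 7 3 6 5 8 1 4 9 2 / 4 7 9 2 1 3 6 5 8 / 1 8 2 6 9 5 7 4 3 / 6 5 3 7 4 8 2 1 9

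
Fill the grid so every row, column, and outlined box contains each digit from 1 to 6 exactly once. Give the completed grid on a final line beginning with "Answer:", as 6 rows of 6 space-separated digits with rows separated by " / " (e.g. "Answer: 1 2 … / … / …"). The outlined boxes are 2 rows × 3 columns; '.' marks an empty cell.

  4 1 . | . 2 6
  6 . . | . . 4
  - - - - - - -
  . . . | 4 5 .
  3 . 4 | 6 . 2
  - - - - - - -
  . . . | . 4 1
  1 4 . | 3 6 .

Step 1. [r6c3∈{2,5}] r6c3 is the only open cell in row 6 admitting 2. So r6c3=2.
Step 2. [r1c3∈{3,5}] row 1 places 3 nowhere but r1c3 ⇒ r1c3=3.
Step 3. [r2c3∈{5}] r2c3 is down to just 5 ⇒ r2c3=5.
Step 4. [r5c3∈{6}] r5c3 is down to just 6. So r5c3=6.
Step 5. [r5c1∈{5}] r5c1's peers cover all but 5, so r5c1=5.
Step 6. [r2c2∈{2}] r2c2 is down to just 2, so r2c2=2.
Step 7. [r2c4∈{1}] r2c4's peers cover all but 1 ⇒ r2c4=1.
Step 8. [r3c6∈{3}] nothing but 3 survives at r3c6. So r3c6=3.
Step 9. [r3c3∈{1}] r3c3 is down to just 1, so r3c3=1.
Step 10. [r5c4∈{2}] r5c4 has the single candidate 2 ⇒ r5c4=2.
Step 11. [r4c2∈{5}] r4c2 is down to just 5, so r4c2=5.
Step 12. [r1c4∈{5}] r1c4's peers cover all but 5. So r1c4=5.
Step 13. [r3c1∈{2}] r3c1 is down to just 2, so r3c1=2.
Step 14. [r5c2∈{3}] nothing but 3 survives at r5c2 ⇒ r5c2=3.
Step 15. [r2c5∈{3}] r2c5's peers cover all but 3 ⇒ r2c5=3.
Step 16. [r3c2∈{6}] r3c2 has the single candidate 6 ⇒ r3c2=6.
Step 17. [r4c5∈{1}] r4c5 is down to just 1 ⇒ r4c5=1.
Step 18. [r6c6∈{5}] only 5 remains possible at r6c6, so r6c6=5.

Answer: 4 1 3 5 2 6 / 6 2 5 1 3 4 / 2 6 1 4 5 3 / 3 5 4 6 1 2 / 5 3 6 2 4 1 / 1 4 2 3 6 5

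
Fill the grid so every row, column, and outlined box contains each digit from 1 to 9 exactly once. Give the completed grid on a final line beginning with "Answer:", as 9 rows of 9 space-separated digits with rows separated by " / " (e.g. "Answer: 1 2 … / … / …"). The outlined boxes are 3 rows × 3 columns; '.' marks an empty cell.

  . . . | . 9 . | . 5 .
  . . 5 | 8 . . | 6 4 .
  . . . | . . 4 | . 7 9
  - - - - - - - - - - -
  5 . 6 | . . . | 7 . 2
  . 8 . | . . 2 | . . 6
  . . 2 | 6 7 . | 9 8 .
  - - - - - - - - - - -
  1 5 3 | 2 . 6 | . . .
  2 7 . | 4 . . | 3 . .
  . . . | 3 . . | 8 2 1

Step 1. [r3c5∈{1,2,3,5,6}] across col 5, 6 lands solely at r3c5, so r3c5=6.
Step 2. [r2c9∈{3}] nothing but 3 survives at r2c9. So r2c9=3.
Step 3. [r1c6∈{1,3,7}] 3 has one home in box 2: r1c6, so r1c6=3.
Step 4. [r8c3∈{8,9}] across box 7, 8 lands solely at r8c3, so r8c3=8.
Step 5. [r3c3∈{1}] r3c3 has the single candidate 1. So r3c3=1.
Step 6. [r5c7∈{1,4,5}] r5c7 is the only open cell in col 7 admitting 5 ⇒ r5c7=5.
Step 7. [r1c4∈{1,7}] 7 has one home in col 4: r1c4, so r1c4=7.
Step 8. [r2c6∈{1}] r2c6 is down to just 1 ⇒ r2c6=1.
Step 9. [r1c3∈{4}] r1c3's peers cover all but 4. So r1c3=4.
Step 10. [r9c3∈{9}] r9c3's peers cover all but 9, so r9c3=9.
Step 11. [r8c6∈{5,9}] r8c6 is the only open cell in box 8 admitting 9. So r8c6=9.
Step 12. [r6c2∈{1,3,4}] r6c2 is the only open cell in row 6 admitting 1 ⇒ r6c2=1.
Step 13. [r6c1∈{3,4}] across row 6, 3 lands solely at r6c1 ⇒ r6c1=3.
Step 14. [r8c5∈{1,5}] across row 8, 1 lands solely at r8c5 ⇒ r8c5=1.
Step 15. [r3c7∈{2}] r3c7 has the single candidate 2 ⇒ r3c7=2.
Step 16. [r2c1∈{7,9}] row 2 places 7 nowhere but r2c1 ⇒ r2c1=7.
Step 17. [r5c1∈{4,9}] r5c1 is the only open cell in col 1 admitting 9. So r5c1=9.
Step 18. [r5c4∈{1}] r5c4 has the single candidate 1 ⇒ r5c4=1.
Step 19. [r4c2∈{4}] nothing but 4 survives at r4c2 ⇒ r4c2=4.
Step 20. [r1c2∈{2,6}] r1c2 is the only open cell in row 1 admitting 2, so r1c2=2.
Step 21. [r5c8∈{3}] only 3 remains possible at r5c8. So r5c8=3.
Step 22. [r1c1∈{6,8}] in row 1, 6 fits only at r1c1. So r1c1=6.
Step 23. [r9c5∈{5}] r9c5 has the single candidate 5 ⇒ r9c5=5.
Step 24. [r7c5∈{8}] r7c5 has the single candidate 8. So r7c5=8.
Step 25. [r7c7∈{4}] r7c7's peers cover all but 4. So r7c7=4.
Step 26. [r2c5∈{2}] r2c5's peers cover all but 2, so r2c5=2.
Step 27. [r2c2∈{9}] r2c2 is down to just 9. So r2c2=9.
Step 28. [r3c1∈{8}] r3c1's peers cover all but 8. So r3c1=8.
Step 29. [r5c5∈{4}] nothing but 4 survives at r5c5. So r5c5=4.
Step 30. [r4c8∈{1}] r4c8 has the single candidate 1. So r4c8=1.
Step 31. [r8c8∈{6}] r8c8 is down to just 6 ⇒ r8c8=6.
Step 32. [r9c6∈{7}] only 7 remains possible at r9c6 ⇒ r9c6=7.
Step 33. [r9c1∈{4}] only 4 remains possible at r9c1 ⇒ r9c1=4.
Step 34. [r6c6∈{5}] nothing but 5 survives at r6c6. So r6c6=5.
Step 35. [r1c7∈{1}] r1c7's peers cover all but 1. So r1c7=1.
Step 36. [r1c9∈{8}] r1c9's peers cover all but 8, so r1c9=8.
Step 37. [r4c4∈{9}] r4c4's peers cover all but 9, so r4c4=9.
Step 38. [r4c5∈{3}] r4c5's peers cover all but 3. So r4c5=3.
Step 39. [r7c9∈{7}] nothing but 7 survives at r7c9. So r7c9=7.
Step 40. [r3c2∈{3}] nothing but 3 survives at r3c2. So r3c2=3.
Step 41. [r3c4∈{5}] r3c4 is down to just 5, so r3c4=5.
Step 42. [r4c6∈{8}] r4c6 has the single candidate 8. So r4c6=8.
Step 43. [r5c3∈{7}] r5c3 is down to just 7, so r5c3=7.
Step 44. [r9c2∈{6}] r9c2 has the single candidate 6. So r9c2=6.
Step 45. [r6c9∈{4}] r6c9's peers cover all but 4. So r6c9=4.
Step 46. [r7c8∈{9}] r7c8 is down to just 9. So r7c8=9.
Step 47. [r8c9∈{5}] r8c9's peers cover all but 5 ⇒ r8c9=5.

Answer: 6 2 4 7 9 3 1 5 8 / 7 9 5 8 2 1 6 4 3 / 8 3 1 5 6 4 2 7 9 / 5 4 6 9 3 8 7 1 2 / 9 8 7 1 4 2 5 3 6 / 3 1 2 6 7 5 9 8 4 / 1 5 3 2 8 6 4 9 7 / 2 7 8 4 1 9 3 6 5 / 4 6 9 3 5 7 8 2 1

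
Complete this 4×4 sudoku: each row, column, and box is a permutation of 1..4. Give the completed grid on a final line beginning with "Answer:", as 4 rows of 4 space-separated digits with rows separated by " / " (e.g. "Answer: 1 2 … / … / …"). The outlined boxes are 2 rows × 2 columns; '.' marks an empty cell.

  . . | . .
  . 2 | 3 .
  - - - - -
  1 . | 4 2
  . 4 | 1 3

Step 1. [r2c1∈{4}] r2c1 has the single candidate 4 ⇒ r2c1=4.
Step 2. [r1c2∈{1,3}] r1c2 is the only open cell in col 2 admitting 1 ⇒ r1c2=1.
Step 3. [r1c3∈{2}] r1c3 is down to just 2. So r1c3=2.
Step 4. [r1c4∈{4}] r1c4's peers cover all but 4 ⇒ r1c4=4.
Step 5. [r4c1∈{2}] r4c1's peers cover all but 2, so r4c1=2.
Step 6. [r1c1∈{3}] r1c1 has the single candidate 3, so r1c1=3.
Step 7. [r2c4∈{1}] only 1 remains possible at r2c4 ⇒ r2c4=1.
Step 8. [r3c2∈{3}] nothing but 3 survives at r3c2, so r3c2=3.

Answer: 3 1 2 4 / 4 2 3 1 / 1 3 4 2 / 2 4 1 3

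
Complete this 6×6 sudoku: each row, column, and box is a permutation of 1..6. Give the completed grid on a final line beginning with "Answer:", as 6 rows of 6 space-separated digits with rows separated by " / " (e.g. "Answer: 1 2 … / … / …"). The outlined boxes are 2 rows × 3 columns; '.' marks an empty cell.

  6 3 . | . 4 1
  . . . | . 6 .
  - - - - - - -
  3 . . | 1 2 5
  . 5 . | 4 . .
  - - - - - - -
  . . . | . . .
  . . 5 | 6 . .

Step 1. [r5c3∈{1,2,3,4,6}] 3 has one home in col 3: r5c3, so r5c3=3.
Step 2. [r1c3∈{2}] only 2 remains possible at r1c3 ⇒ r1c3=2.
Step 3. [r5c2∈{1,2,4,6}] in row 5, 6 fits only at r5c2 ⇒ r5c2=6.
Step 4. [r6c2∈{1,2,4}] r6c2 is the only open cell in col 2 admitting 2, so r6c2=2.
Step 5. [r2c4∈{2,3,5}] in col 4, 3 fits only at r2c4. So r2c4=3.
Step 6. [r2c2∈{1,4}] 1 has one home in col 2: r2c2. So r2c2=1.
Step 7. [r5c5∈{1,5}] col 5 places 5 nowhere but r5c5, so r5c5=5.
Step 8. [r5c1∈{1,4}] row 5 places 1 nowhere but r5c1, so r5c1=1.
Step 9. [r3c3∈{4,6}] r3c3 is the only open cell in row 3 admitting 6 ⇒ r3c3=6.
Step 10. [r5c6∈{2,4}] row 5 places 4 nowhere but r5c6. So r5c6=4.
Step 11. [r4c5∈{3}] only 3 remains possible at r4c5, so r4c5=3.
Step 12. [r2c3∈{4}] only 4 remains possible at r2c3, so r2c3=4.
Step 13. [r3c2∈{4}] r3c2's peers cover all but 4. So r3c2=4.
Step 14. [r6c6∈{3}] only 3 remains possible at r6c6 ⇒ r6c6=3.
Step 15. [r4c6∈{6}] r4c6 has the single candidate 6 ⇒ r4c6=6.
Step 16. [r4c1∈{2}] nothing but 2 survives at r4c1. So r4c1=2.
Step 17. [r6c1∈{4}] only 4 remains possible at r6c1. So r6c1=4.
Step 18. [r2c6∈{2}] r2c6 is down to just 2, so r2c6=2.
Step 19. [r2c1∈{5}] nothing but 5 survives at r2c1. So r2c1=5.
Step 20. [r5c4∈{2}] nothing but 2 survives at r5c4. So r5c4=2.
Step 21. [r6c5∈{1}] r6c5 is down to just 1, so r6c5=1.
Step 22. [r1c4∈{5}] nothing but 5 survives at r1c4, so r1c4=5.
Step 23. [r4c3∈{1}] r4c3's peers cover all but 1. So r4c3=1.

Answer: 6 3 2 5 4 1 / 5 1 4 3 6 2 / 3 4 6 1 2 5 / 2 5 1 4 3 6 / 1 6 3 2 5 4 / 4 2 5 6 1 3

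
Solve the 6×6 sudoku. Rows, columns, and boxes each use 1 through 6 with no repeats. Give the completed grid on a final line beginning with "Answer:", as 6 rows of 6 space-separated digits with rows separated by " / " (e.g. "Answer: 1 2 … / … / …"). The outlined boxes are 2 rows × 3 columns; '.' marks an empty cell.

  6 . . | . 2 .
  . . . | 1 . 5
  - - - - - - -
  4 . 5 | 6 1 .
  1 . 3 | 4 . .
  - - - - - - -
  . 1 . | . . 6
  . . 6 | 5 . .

Step 1. [r5c4∈{2,3}] across col 4, 2 lands solely at r5c4, so r5c4=2.
Step 2. [r5c3∈{4}] only 4 remains possible at r5c3, so r5c3=4.
Step 3. [r3c2∈{2}] r3c2 has the single candidate 2, so r3c2=2.
Step 4. [r6c2∈{3}] nothing but 3 survives at r6c2, so r6c2=3.
Step 5. [r2c1∈{2,3}] col 1 places 3 nowhere but r2c1. So r2c1=3.
Step 6. [r6c5∈{4}] only 4 remains possible at r6c5, so r6c5=4.
Step 7. [r1c6∈{3,4}] col 6 places 4 nowhere but r1c6. So r1c6=4.
Step 8. [r2c3∈{2}] only 2 remains possible at r2c3 ⇒ r2c3=2.
Step 9. [r4c5∈{5}] r4c5's peers cover all but 5. So r4c5=5.
Step 10. [r1c3∈{1}] only 1 remains possible at r1c3, so r1c3=1.
Step 11. [r2c2∈{4}] r2c2's peers cover all but 4. So r2c2=4.
Step 12. [r5c1∈{5}] nothing but 5 survives at r5c1 ⇒ r5c1=5.
Step 13. [r1c2∈{5}] nothing but 5 survives at r1c2 ⇒ r1c2=5.
Step 14. [r2c5∈{6}] r2c5's peers cover all but 6 ⇒ r2c5=6.
Step 15. [r3c6∈{3}] r3c6 is down to just 3 ⇒ r3c6=3.
Step 16. [r4c2∈{6}] only 6 remains possible at r4c2, so r4c2=6.
Step 17. [r1c4∈{3}] r1c4's peers cover all but 3 ⇒ r1c4=3.
Step 18. [r5c5∈{3}] r5c5 is down to just 3. So r5c5=3.
Step 19. [r4c6∈{2}] r4c6's peers cover all but 2. So r4c6=2.
Step 20. [r6c6∈{1}] nothing but 1 survives at r6c6. So r6c6=1.
Step 21. [r6c1∈{2}] r6c1's peers cover all but 2, so r6c1=2.

Answer: 6 5 1 3 2 4 / 3 4 2 1 6 5 / 4 2 5 6 1 3 / 1 6 3 4 5 2 / 5 1 4 2 3 6 / 2 3 6 5 4 1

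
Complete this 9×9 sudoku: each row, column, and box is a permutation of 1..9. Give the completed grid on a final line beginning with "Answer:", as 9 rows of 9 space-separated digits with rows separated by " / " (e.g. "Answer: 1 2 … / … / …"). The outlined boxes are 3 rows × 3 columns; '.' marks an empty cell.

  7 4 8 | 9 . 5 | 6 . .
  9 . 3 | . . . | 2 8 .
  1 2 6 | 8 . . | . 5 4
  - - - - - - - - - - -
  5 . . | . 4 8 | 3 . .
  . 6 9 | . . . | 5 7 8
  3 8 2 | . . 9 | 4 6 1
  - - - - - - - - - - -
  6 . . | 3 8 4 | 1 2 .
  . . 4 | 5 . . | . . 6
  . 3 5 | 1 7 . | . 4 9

Step 1. [r8c6∈{2}] r8c6 has the single candidate 2 ⇒ r8c6=2.
Step 2. [r2c9∈{7}] r2c9 has the single candidate 7 ⇒ r2c9=7.
Step 3. [r1c5∈{1,2,3}] in row 1, 2 fits only at r1c5 ⇒ r1c5=2.
Step 4. [r4c4∈{2,6,7}] 6 has one home in row 4: r4c4 ⇒ r4c4=6.
Step 5. [r7c3∈{7}] r7c3 has the single candidate 7. So r7c3=7.
Step 6. [r2c5∈{1,6}] r2c5 is the only open cell in col 5 admitting 6, so r2c5=6.
Step 7. [r8c1∈{8}] r8c1 has the single candidate 8 ⇒ r8c1=8.
Step 8. [r8c2∈{1,9}] in row 8, 1 fits only at r8c2, so r8c2=1.
Step 9. [r5c5∈{1,3}] across col 5, 1 lands solely at r5c5, so r5c5=1.
Step 10. [r1c9∈{3}] r1c9 is down to just 3. So r1c9=3.
Step 11. [r5c6∈{3}] r5c6's peers cover all but 3. So r5c6=3.
Step 12. [r3c5∈{3}] r3c5 is down to just 3 ⇒ r3c5=3.
Step 13. [r2c2∈{5}] r2c2 has the single candidate 5. So r2c2=5.
Step 14. [r5c1∈{4}] only 4 remains possible at r5c1. So r5c1=4.
Step 15. [r7c2∈{9}] r7c2 is down to just 9 ⇒ r7c2=9.
Step 16. [r2c6∈{1}] r2c6's peers cover all but 1 ⇒ r2c6=1.
Step 17. [r9c6∈{6}] only 6 remains possible at r9c6. So r9c6=6.
Step 18. [r4c9∈{2}] nothing but 2 survives at r4c9. So r4c9=2.
Step 19. [r4c3∈{1}] r4c3 is down to just 1 ⇒ r4c3=1.
Step 20. [r8c7∈{7}] only 7 remains possible at r8c7. So r8c7=7.
Step 21. [r4c8∈{9}] r4c8 has the single candidate 9, so r4c8=9.
Step 22. [r2c4∈{4}] r2c4 is down to just 4, so r2c4=4.
Step 23. [r6c4∈{7}] r6c4 is down to just 7 ⇒ r6c4=7.
Step 24. [r1c8∈{1}] r1c8's peers cover all but 1, so r1c8=1.
Step 25. [r8c5∈{9}] r8c5 has the single candidate 9. So r8c5=9.
Step 26. [r9c7∈{8}] nothing but 8 survives at r9c7. So r9c7=8.
Step 27. [r5c4∈{2}] r5c4 is down to just 2 ⇒ r5c4=2.
Step 28. [r8c8∈{3}] only 3 remains possible at r8c8. So r8c8=3.
Step 29. [r7c9∈{5}] r7c9 has the single candidate 5 ⇒ r7c9=5.
Step 30. [r4c2∈{7}] r4c2 is down to just 7. So r4c2=7.
Step 31. [r3c6∈{7}] r3c6 is down to just 7. So r3c6=7.
Step 32. [r6c5∈{5}] nothing but 5 survives at r6c5. So r6c5=5.
Step 33. [r9c1∈{2}] r9c1 is down to just 2 ⇒ r9c1=2.
Step 34. [r3c7∈{9}] only 9 remains possible at r3c7. So r3c7=9.

Answer: 7 4 8 9 2 5 6 1 3 / 9 5 3 4 6 1 2 8 7 / 1 2 6 8 3 7 9 5 4 / 5 7 1 6 4 8 3 9 2 / 4 6 9 2 1 3 5 7 8 / 3 8 2 7 5 9 4 6 1 / 6 9 7 3 8 4 1 2 5 / 8 1 4 5 9 2 7 3 6 / 2 3 5 1 7 6 8 4 9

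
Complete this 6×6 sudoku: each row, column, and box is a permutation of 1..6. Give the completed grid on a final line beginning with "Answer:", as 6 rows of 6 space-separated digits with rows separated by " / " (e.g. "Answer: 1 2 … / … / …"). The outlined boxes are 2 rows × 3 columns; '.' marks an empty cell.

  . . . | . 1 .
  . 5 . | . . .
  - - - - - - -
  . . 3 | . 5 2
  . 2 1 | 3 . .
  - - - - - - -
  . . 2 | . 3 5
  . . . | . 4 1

Step 1. [r5c4∈{6}] r5c4 is down to just 6 ⇒ r5c4=6.
Step 2. [r2c1∈{1,2,3,4,6}] across row 2, 1 lands solely at r2c1, so r2c1=1.
Step 3. [r5c1∈{4}] r5c1's peers cover all but 4, so r5c1=4.
Step 4. [r3c1∈{6}] nothing but 6 survives at r3c1 ⇒ r3c1=6.
Step 5. [r4c6∈{4,6}] in row 4, 4 fits only at r4c6. So r4c6=4.
Step 6. [r2c5∈{2,6}] 2 has one home in col 5: r2c5 ⇒ r2c5=2.
Step 7. [r2c6∈{3,6}] across row 2, 3 lands solely at r2c6, so r2c6=3.
Step 8. [r2c3∈{4,6}] in row 2, 6 fits only at r2c3. So r2c3=6.
Step 9. [r1c3∈{4}] r1c3 is down to just 4, so r1c3=4.
Step 10. [r1c2∈{3}] r1c2 has the single candidate 3. So r1c2=3.
Step 11. [r6c1∈{3,5}] 3 has one home in row 6: r6c1 ⇒ r6c1=3.
Step 12. [r4c1∈{5}] r4c1 is down to just 5. So r4c1=5.
Step 13. [r2c4∈{4}] r2c4 has the single candidate 4 ⇒ r2c4=4.
Step 14. [r6c2∈{6}] r6c2 has the single candidate 6. So r6c2=6.
Step 15. [r1c4∈{5}] r1c4 is down to just 5. So r1c4=5.
Step 16. [r6c4∈{2}] nothing but 2 survives at r6c4. So r6c4=2.
Step 17. [r3c2∈{4}] r3c2 is down to just 4 ⇒ r3c2=4.
Step 18. [r1c1∈{2}] nothing but 2 survives at r1c1 ⇒ r1c1=2.
Step 19. [r6c3∈{5}] nothing but 5 survives at r6c3, so r6c3=5.
Step 20. [r3c4∈{1}] only 1 remains possible at r3c4 ⇒ r3c4=1.
Step 21. [r5c2∈{1}] nothing but 1 survives at r5c2. So r5c2=1.
Step 22. [r1c6∈{6}] nothing but 6 survives at r1c6. So r1c6=6.
Step 23. [r4c5∈{6}] r4c5 has the single candidate 6 ⇒ r4c5=6.

Answer: 2 3 4 5 1 6 / 1 5 6 4 2 3 / 6 4 3 1 5 2 / 5 2 1 3 6 4 / 4 1 2 6 3 5 / 3 6 5 2 4 1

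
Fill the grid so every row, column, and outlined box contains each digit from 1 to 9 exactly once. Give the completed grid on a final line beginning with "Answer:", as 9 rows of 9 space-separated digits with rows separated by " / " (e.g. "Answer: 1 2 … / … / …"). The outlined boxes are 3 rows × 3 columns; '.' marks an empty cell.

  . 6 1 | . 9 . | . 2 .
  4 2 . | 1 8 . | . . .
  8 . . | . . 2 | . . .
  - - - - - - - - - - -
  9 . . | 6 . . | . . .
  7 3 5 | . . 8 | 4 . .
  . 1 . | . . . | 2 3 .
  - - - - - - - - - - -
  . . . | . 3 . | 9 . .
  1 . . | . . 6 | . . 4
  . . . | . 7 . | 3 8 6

Step 1. [r3c8∈{1,4,5,6,7,9}] col 8 places 4 nowhere but r3c8. So r3c8=4.
Step 2. [r8c3∈{2,3,7,8,9}] across row 8, 3 lands solely at r8c3. So r8c3=3.
Step 3. [r7c9∈{1,2,5,7}] in col 9, 2 fits only at r7c9. So r7c9=2.
Step 4. [r4c6∈{1,3,4,5,7}] 3 has one home in row 4: r4c6 ⇒ r4c6=3.
Step 5. [r7c8∈{1,5,7}] r7c8 is the only open cell in box 9 admitting 1 ⇒ r7c8=1.
Step 6. [r2c9∈{3,5,7,9}] r2c9 is the only open cell in row 2 admitting 3. So r2c9=3.
Step 7. [r4c3∈{2,4,8}] in box 4, 2 fits only at r4c3. So r4c3=2.
Step 8. [r3c4∈{3,5,7}] r3c4 is the only open cell in row 3 admitting 3, so r3c4=3.
Step 9. [r9c6∈{1,4,5,9}] r9c6 is the only open cell in row 9 admitting 1 ⇒ r9c6=1.
Step 10. [r6c6∈{4,5,7,9}] r6c6 is the only open cell in col 6 admitting 9, so r6c6=9.
Step 11. [r6c4∈{4,5,7}] across box 5, 7 lands solely at r6c4 ⇒ r6c4=7.
Step 12. [r5c4∈{2}] nothing but 2 survives at r5c4, so r5c4=2.
Step 13. [r3c5∈{5,6}] col 5 places 6 nowhere but r3c5, so r3c5=6.
Step 14. [r2c7∈{5,6,7}] across col 7, 6 lands solely at r2c7. So r2c7=6.
Step 15. [r6c1∈{6}] r6c1's peers cover all but 6, so r6c1=6.
Step 16. [r7c1∈{5}] r7c1 has the single candidate 5. So r7c1=5.
Step 17. [r9c4∈{4,5,9}] in row 9, 5 fits only at r9c4. So r9c4=5.
Step 18. [r3c2∈{5,7,9}] in col 2, 5 fits only at r3c2. So r3c2=5.
Step 19. [r7c6∈{4}] r7c6's peers cover all but 4, so r7c6=4.
Step 20. [r7c4∈{8}] nothing but 8 survives at r7c4 ⇒ r7c4=8.
Step 21. [r6c3∈{4,8}] 8 has one home in col 3: r6c3 ⇒ r6c3=8.
Step 22. [r6c9∈{5}] only 5 remains possible at r6c9 ⇒ r6c9=5.
Step 23. [r4c8∈{7}] only 7 remains possible at r4c8 ⇒ r4c8=7.
Step 24. [r8c7∈{5,7}] box 9 places 7 nowhere but r8c7 ⇒ r8c7=7.
Step 25. [r1c7∈{5,8}] in col 7, 5 fits only at r1c7. So r1c7=5.
Step 26. [r2c8∈{9}] r2c8 is down to just 9, so r2c8=9.
Step 27. [r2c3∈{7}] r2c3's peers cover all but 7 ⇒ r2c3=7.
Step 28. [r4c5∈{1,4,5}] across row 4, 5 lands solely at r4c5 ⇒ r4c5=5.
Step 29. [r3c9∈{1,7}] 7 has one home in row 3: r3c9 ⇒ r3c9=7.
Step 30. [r9c3∈{4,9}] col 3 places 4 nowhere but r9c3 ⇒ r9c3=4.
Step 31. [r4c7∈{1,8}] across col 7, 8 lands solely at r4c7. So r4c7=8.
Step 32. [r5c9∈{1,9}] in row 5, 9 fits only at r5c9 ⇒ r5c9=9.
Step 33. [r8c4∈{9}] only 9 remains possible at r8c4. So r8c4=9.
Step 34. [r8c2∈{8}] r8c2 is down to just 8 ⇒ r8c2=8.
Step 35. [r8c5∈{2}] r8c5 is down to just 2, so r8c5=2.
Step 36. [r3c3∈{9}] only 9 remains possible at r3c3 ⇒ r3c3=9.
Step 37. [r4c2∈{4}] nothing but 4 survives at r4c2, so r4c2=4.
Step 38. [r9c1∈{2}] r9c1 has the single candidate 2. So r9c1=2.
Step 39. [r2c6∈{5}] nothing but 5 survives at r2c6, so r2c6=5.
Step 40. [r6c5∈{4}] r6c5 has the single candidate 4, so r6c5=4.
Step 41. [r3c7∈{1}] r3c7 has the single candidate 1. So r3c7=1.
Step 42. [r1c4∈{4}] r1c4 has the single candidate 4. So r1c4=4.
Step 43. [r4c9∈{1}] r4c9's peers cover all but 1, so r4c9=1.
Step 44. [r5c8∈{6}] r5c8 has the single candidate 6 ⇒ r5c8=6.
Step 45. [r5c5∈{1}] only 1 remains possible at r5c5 ⇒ r5c5=1.
Step 46. [r9c2∈{9}] r9c2's peers cover all but 9 ⇒ r9c2=9.
Step 47. [r1c9∈{8}] nothing but 8 survives at r1c9, so r1c9=8.
Step 48. [r7c3∈{6}] r7c3 has the single candidate 6, so r7c3=6.
Step 49. [r1c6∈{7}] r1c6 is down to just 7 ⇒ r1c6=7.
Step 50. [r7c2∈{7}] nothing but 7 survives at r7c2, so r7c2=7.
Step 51. [r8c8∈{5}] r8c8's peers cover all but 5. So r8c8=5.
Step 52. [r1c1∈{3}] nothing but 3 survives at r1c1. So r1c1=3.

Answer: 3 6 1 4 9 7 5 2 8 / 4 2 7 1 8 5 6 9 3 / 8 5 9 3 6 2 1 4 7 / 9 4 2 6 5 3 8 7 1 / 7 3 5 2 1 8 4 6 9 / 6 1 8 7 4 9 2 3 5 / 5 7 6 8 3 4 9 1 2 / 1 8 3 9 2 6 7 5 4 / 2 9 4 5 7 1 3 8 6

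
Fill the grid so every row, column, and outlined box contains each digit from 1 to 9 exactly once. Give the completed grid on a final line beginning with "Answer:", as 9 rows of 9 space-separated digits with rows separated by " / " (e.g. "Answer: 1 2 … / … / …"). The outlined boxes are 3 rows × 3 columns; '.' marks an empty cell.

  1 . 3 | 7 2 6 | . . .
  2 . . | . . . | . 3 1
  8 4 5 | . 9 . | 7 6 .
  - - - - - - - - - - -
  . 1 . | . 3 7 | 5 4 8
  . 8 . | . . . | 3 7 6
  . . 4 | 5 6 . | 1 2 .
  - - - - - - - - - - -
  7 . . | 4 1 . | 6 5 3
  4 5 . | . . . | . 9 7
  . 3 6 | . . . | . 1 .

Step 1. [r8c5∈{8}] nothing but 8 survives at r8c5 ⇒ r8c5=8.
Step 2. [r9c1∈{9}] only 9 remains possible at r9c1 ⇒ r9c1=9.
Step 3. [r9c4∈{2}] r9c4 is down to just 2. So r9c4=2.
Step 4. [r1c2∈{9}] only 9 remains possible at r1c2, so r1c2=9.
Step 5. [r4c4∈{9}] r4c4 is down to just 9, so r4c4=9.
Step 6. [r4c3∈{2}] only 2 remains possible at r4c3, so r4c3=2.
Step 7. [r9c7∈{4,8}] r9c7 is the only open cell in row 9 admitting 8, so r9c7=8.
Step 8. [r5c6∈{1,2,4}] across row 5, 2 lands solely at r5c6 ⇒ r5c6=2.
Step 9. [r2c6∈{4,5,8}] col 6 places 4 nowhere but r2c6, so r2c6=4.
Step 10. [r8c6∈{3}] only 3 remains possible at r8c6. So r8c6=3.
Step 11. [r1c7∈{4}] r1c7's peers cover all but 4 ⇒ r1c7=4.
Step 12. [r2c2∈{6,7}] across row 2, 6 lands solely at r2c2. So r2c2=6.
Step 13. [r9c6∈{5}] only 5 remains possible at r9c6 ⇒ r9c6=5.
Step 14. [r3c4∈{1,3}] across row 3, 3 lands solely at r3c4, so r3c4=3.
Step 15. [r2c7∈{9}] only 9 remains possible at r2c7. So r2c7=9.
Step 16. [r3c6∈{1}] only 1 remains possible at r3c6, so r3c6=1.
Step 17. [r4c1∈{6}] r4c1's peers cover all but 6. So r4c1=6.
Step 18. [r2c4∈{8}] r2c4 has the single candidate 8, so r2c4=8.
Step 19. [r2c3∈{7}] r2c3's peers cover all but 7 ⇒ r2c3=7.
Step 20. [r7c2∈{2}] only 2 remains possible at r7c2. So r7c2=2.
Step 21. [r6c6∈{8}] r6c6 has the single candidate 8, so r6c6=8.
Step 22. [r9c5∈{7}] nothing but 7 survives at r9c5. So r9c5=7.
Step 23. [r8c7∈{2}] nothing but 2 survives at r8c7 ⇒ r8c7=2.
Step 24. [r7c6∈{9}] nothing but 9 survives at r7c6 ⇒ r7c6=9.
Step 25. [r5c5∈{4}] r5c5 is down to just 4, so r5c5=4.
Step 26. [r1c8∈{8}] r1c8 is down to just 8, so r1c8=8.
Step 27. [r7c3∈{8}] r7c3 is down to just 8, so r7c3=8.
Step 28. [r5c3∈{9}] r5c3 has the single candidate 9, so r5c3=9.
Step 29. [r5c4∈{1}] nothing but 1 survives at r5c4 ⇒ r5c4=1.
Step 30. [r6c9∈{9}] only 9 remains possible at r6c9 ⇒ r6c9=9.
Step 31. [r3c9∈{2}] r3c9 has the single candidate 2. So r3c9=2.
Step 32. [r5c1∈{5}] nothing but 5 survives at r5c1 ⇒ r5c1=5.
Step 33. [r8c3∈{1}] r8c3's peers cover all but 1 ⇒ r8c3=1.
Step 34. [r1c9∈{5}] r1c9's peers cover all but 5. So r1c9=5.
Step 35. [r8c4∈{6}] r8c4's peers cover all but 6. So r8c4=6.
Step 36. [r6c2∈{7}] r6c2's peers cover all but 7, so r6c2=7.
Step 37. [r9c9∈{4}] nothing but 4 survives at r9c9. So r9c9=4.
Step 38. [r6c1∈{3}] nothing but 3 survives at r6c1, so r6c1=3.
Step 39. [r2c5∈{5}] nothing but 5 survives at r2c5. So r2c5=5.

Answer: 1 9 3 7 2 6 4 8 5 / 2 6 7 8 5 4 9 3 1 / 8 4 5 3 9 1 7 6 2 / 6 1 2 9 3 7 5 4 8 / 5 8 9 1 4 2 3 7 6 / 3 7 4 5 6 8 1 2 9 / 7 2 8 4 1 9 6 5 3 / 4 5 1 6 8 3 2 9 7 / 9 3 6 2 7 5 8 1 4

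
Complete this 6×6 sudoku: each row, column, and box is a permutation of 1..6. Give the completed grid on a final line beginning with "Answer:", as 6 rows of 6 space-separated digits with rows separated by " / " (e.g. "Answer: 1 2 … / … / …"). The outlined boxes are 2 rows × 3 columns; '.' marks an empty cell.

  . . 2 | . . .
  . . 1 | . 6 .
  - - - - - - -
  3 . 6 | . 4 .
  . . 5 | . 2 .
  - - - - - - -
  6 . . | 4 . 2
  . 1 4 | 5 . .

Step 1. [r1c5∈{1,3,5}] r1c5 is the only open cell in col 5 admitting 5 ⇒ r1c5=5.
Step 2. [r1c1∈{4}] nothing but 4 survives at r1c1. So r1c1=4.
Step 3. [r3c4∈{1}] r3c4 is down to just 1 ⇒ r3c4=1.
Step 4. [r1c4∈{3}] r1c4 is down to just 3. So r1c4=3.
Step 5. [r6c6∈{3,6}] 6 has one home in row 6: r6c6 ⇒ r6c6=6.
Step 6. [r5c2∈{3,5}] in row 5, 5 fits only at r5c2, so r5c2=5.
Step 7. [r6c5∈{3}] r6c5's peers cover all but 3. So r6c5=3.
Step 8. [r2c1∈{5}] r2c1's peers cover all but 5. So r2c1=5.
Step 9. [r4c1∈{1}] r4c1 is down to just 1. So r4c1=1.
Step 10. [r5c5∈{1}] nothing but 1 survives at r5c5. So r5c5=1.
Step 11. [r2c4∈{2}] r2c4 is down to just 2, so r2c4=2.
Step 12. [r4c2∈{4}] r4c2's peers cover all but 4 ⇒ r4c2=4.
Step 13. [r6c1∈{2}] r6c1 is down to just 2, so r6c1=2.
Step 14. [r1c6∈{1}] r1c6 has the single candidate 1, so r1c6=1.
Step 15. [r2c2∈{3}] r2c2 has the single candidate 3, so r2c2=3.
Step 16. [r1c2∈{6}] r1c2 has the single candidate 6, so r1c2=6.
Step 17. [r4c6∈{3}] nothing but 3 survives at r4c6, so r4c6=3.
Step 18. [r3c6∈{5}] r3c6 is down to just 5, so r3c6=5.
Step 19. [r4c4∈{6}] only 6 remains possible at r4c4, so r4c4=6.
Step 20. [r5c3∈{3}] only 3 remains possible at r5c3, so r5c3=3.
Step 21. [r2c6∈{4}] r2c6's peers cover all but 4, so r2c6=4.
Step 22. [r3c2∈{2}] only 2 remains possible at r3c2, so r3c2=2.

Answer: 4 6 2 3 5 1 / 5 3 1 2 6 4 / 3 2 6 1 4 5 / 1 4 5 6 2 3 / 6 5 3 4 1 2 / 2 1 4 5 3 6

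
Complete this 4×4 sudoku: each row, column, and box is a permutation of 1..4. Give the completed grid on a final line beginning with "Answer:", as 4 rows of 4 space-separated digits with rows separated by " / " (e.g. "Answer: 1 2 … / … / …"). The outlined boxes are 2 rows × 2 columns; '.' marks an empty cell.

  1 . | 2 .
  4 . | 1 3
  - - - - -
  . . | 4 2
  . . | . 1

Step 1. [r3c1∈{3}] only 3 remains possible at r3c1. So r3c1=3.
Step 2. [r4c1∈{2}] r4c1's peers cover all but 2, so r4c1=2.
Step 3. [r4c3∈{3}] r4c3 is down to just 3, so r4c3=3.
Step 4. [r1c2∈{3}] r1c2 has the single candidate 3 ⇒ r1c2=3.
Step 5. [r1c4∈{4}] only 4 remains possible at r1c4. So r1c4=4.
Step 6. [r3c2∈{1}] r3c2 is down to just 1 ⇒ r3c2=1.
Step 7. [r2c2∈{2}] r2c2 has the single candidate 2 ⇒ r2c2=2.
Step 8. [r4c2∈{4}] r4c2's peers cover all but 4. So r4c2=4.

Answer: 1 3 2 4 / 4 2 1 3 / 3 1 4 2 / 2 4 3 1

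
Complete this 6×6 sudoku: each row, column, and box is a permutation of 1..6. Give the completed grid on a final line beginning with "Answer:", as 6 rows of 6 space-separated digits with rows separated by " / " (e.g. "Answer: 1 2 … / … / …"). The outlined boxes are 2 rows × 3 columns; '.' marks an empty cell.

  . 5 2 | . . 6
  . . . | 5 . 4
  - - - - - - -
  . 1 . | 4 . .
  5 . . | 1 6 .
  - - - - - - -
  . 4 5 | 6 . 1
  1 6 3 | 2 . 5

Step 1. [r2c2∈{3}] r2c2's peers cover all but 3 ⇒ r2c2=3.
Step 2. [r3c1∈{2,3,6}] r3c1 is the only open cell in col 1 admitting 3, so r3c1=3.
Step 3. [r1c5∈{1,3}] row 1 places 1 nowhere but r1c5 ⇒ r1c5=1.
Step 4. [r3c6∈{2}] r3c6 has the single candidate 2 ⇒ r3c6=2.
Step 5. [r3c3∈{6}] only 6 remains possible at r3c3. So r3c3=6.
Step 6. [r6c5∈{4}] r6c5 has the single candidate 4. So r6c5=4.
Step 7. [r2c5∈{2}] r2c5 is down to just 2 ⇒ r2c5=2.
Step 8. [r3c5∈{5}] r3c5 is down to just 5 ⇒ r3c5=5.
Step 9. [r4c2∈{2}] r4c2's peers cover all but 2 ⇒ r4c2=2.
Step 10. [r5c5∈{3}] nothing but 3 survives at r5c5, so r5c5=3.
Step 11. [r1c1∈{4}] nothing but 4 survives at r1c1 ⇒ r1c1=4.
Step 12. [r4c6∈{3}] r4c6's peers cover all but 3 ⇒ r4c6=3.
Step 13. [r2c1∈{6}] r2c1 is down to just 6. So r2c1=6.
Step 14. [r5c1∈{2}] nothing but 2 survives at r5c1. So r5c1=2.
Step 15. [r4c3∈{4}] only 4 remains possible at r4c3 ⇒ r4c3=4.
Step 16. [r1c4∈{3}] r1c4 is down to just 3. So r1c4=3.
Step 17. [r2c3∈{1}] r2c3 has the single candidate 1 ⇒ r2c3=1.

Answer: 4 5 2 3 1 6 / 6 3 1 5 2 4 / 3 1 6 4 5 2 / 5 2 4 1 6 3 / 2 4 5 6 3 1 / 1 6 3 2 4 5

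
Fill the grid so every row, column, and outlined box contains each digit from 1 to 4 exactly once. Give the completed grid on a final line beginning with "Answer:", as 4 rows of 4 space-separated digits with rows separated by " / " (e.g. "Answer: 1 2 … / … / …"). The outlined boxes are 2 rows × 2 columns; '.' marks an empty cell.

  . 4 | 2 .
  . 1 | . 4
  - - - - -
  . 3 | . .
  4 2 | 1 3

Step 1. [r1c1∈{3}] r1c1 has the single candidate 3, so r1c1=3.
Step 2. [r3c3∈{4}] r3c3 has the single candidate 4. So r3c3=4.
Step 3. [r3c4∈{2}] r3c4 has the single candidate 2, so r3c4=2.
Step 4. [r2c3∈{3}] r2c3 is down to just 3, so r2c3=3.
Step 5. [r1c4∈{1}] r1c4 has the single candidate 1 ⇒ r1c4=1.
Step 6. [r2c1∈{2}] only 2 remains possible at r2c1, so r2c1=2.
Step 7. [r3c1∈{1}] r3c1's peers cover all but 1, so r3c1=1.

Answer: 3 4 2 1 / 2 1 3 4 / 1 3 4 2 / 4 2 1 3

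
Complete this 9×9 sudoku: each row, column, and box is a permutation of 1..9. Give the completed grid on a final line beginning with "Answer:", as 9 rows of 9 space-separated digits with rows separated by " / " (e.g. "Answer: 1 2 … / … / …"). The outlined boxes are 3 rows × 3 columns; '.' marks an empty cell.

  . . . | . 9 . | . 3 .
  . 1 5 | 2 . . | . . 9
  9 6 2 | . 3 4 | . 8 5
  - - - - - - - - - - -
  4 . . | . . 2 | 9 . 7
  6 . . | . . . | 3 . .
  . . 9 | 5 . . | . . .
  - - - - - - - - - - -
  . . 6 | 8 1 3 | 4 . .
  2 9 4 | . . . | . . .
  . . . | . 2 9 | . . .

Step 1. [r2c8∈{4,6,7}] row 2 places 4 nowhere but r2c8, so r2c8=4.
Step 2. [r8c5∈{5,6,7}] in col 5, 5 fits only at r8c5. So r8c5=5.
Step 3. [r9c7∈{1,5,6,7,8}] 5 has one home in col 7: r9c7, so r9c7=5.
Step 4. [r7c9∈{2}] r7c9 has the single candidate 2. So r7c9=2.
Step 5. [r8c9∈{1,3,6,8}] 3 has one home in row 8: r8c9 ⇒ r8c9=3.
Step 6. [r8c7∈{1,6,7,8}] r8c7 is the only open cell in row 8 admitting 8, so r8c7=8.
Step 7. [r8c8∈{1,6,7}] in row 8, 1 fits only at r8c8, so r8c8=1.
Step 8. [r2c1∈{3,7,8}] in row 2, 3 fits only at r2c1, so r2c1=3.
Step 9. [r6c2∈{2,3,7,8}] in row 6, 3 fits only at r6c2. So r6c2=3.
Step 10. [r1c6∈{1,5,6,7,8}] row 1 places 5 nowhere but r1c6 ⇒ r1c6=5.
Step 11. [r1c7∈{1,2,6,7}] 2 has one home in row 1: r1c7, so r1c7=2.
Step 12. [r5c2∈{2,5,7,8}] 2 has one home in col 2: r5c2. So r5c2=2.
Step 13. [r9c9∈{6}] only 6 remains possible at r9c9. So r9c9=6.
Step 14. [r1c4∈{1,6,7}] in row 1, 6 fits only at r1c4. So r1c4=6.
Step 15. [r9c8∈{7}] r9c8 is down to just 7 ⇒ r9c8=7.
Step 16. [r9c2∈{8}] r9c2 is down to just 8 ⇒ r9c2=8.
Step 17. [r3c4∈{1,7}] r3c4 is the only open cell in box 2 admitting 1. So r3c4=1.
Step 18. [r6c7∈{1,6}] in col 7, 1 fits only at r6c7, so r6c7=1.
Step 19. [r5c6∈{1,7,8}] r5c6 is the only open cell in col 6 admitting 1. So r5c6=1.
Step 20. [r8c6∈{6,7}] in row 8, 6 fits only at r8c6 ⇒ r8c6=6.
Step 21. [r7c1∈{5,7}] r7c1 is the only open cell in col 1 admitting 5, so r7c1=5.
Step 22. [r4c3∈{1,8}] across row 4, 1 lands solely at r4c3. So r4c3=1.
Step 23. [r4c5∈{6,8}] row 4 places 8 nowhere but r4c5 ⇒ r4c5=8.
Step 24. [r6c6∈{7}] r6c6 has the single candidate 7. So r6c6=7.
Step 25. [r6c1∈{8}] only 8 remains possible at r6c1. So r6c1=8.
Step 26. [r5c5∈{4}] only 4 remains possible at r5c5. So r5c5=4.
Step 27. [r4c8∈{5,6}] across row 4, 6 lands solely at r4c8 ⇒ r4c8=6.
Step 28. [r1c1∈{7}] nothing but 7 survives at r1c1, so r1c1=7.
Step 29. [r2c5∈{7}] nothing but 7 survives at r2c5 ⇒ r2c5=7.
Step 30. [r7c8∈{9}] nothing but 9 survives at r7c8. So r7c8=9.
Step 31. [r5c9∈{8}] r5c9 has the single candidate 8, so r5c9=8.
Step 32. [r6c5∈{6}] only 6 remains possible at r6c5 ⇒ r6c5=6.
Step 33. [r1c2∈{4}] only 4 remains possible at r1c2 ⇒ r1c2=4.
Step 34. [r7c2∈{7}] only 7 remains possible at r7c2, so r7c2=7.
Step 35. [r5c3∈{7}] r5c3's peers cover all but 7, so r5c3=7.
Step 36. [r2c7∈{6}] r2c7's peers cover all but 6 ⇒ r2c7=6.
Step 37. [r4c4∈{3}] r4c4's peers cover all but 3. So r4c4=3.
Step 38. [r6c9∈{4}] r6c9 is down to just 4. So r6c9=4.
Step 39. [r1c9∈{1}] r1c9 is down to just 1, so r1c9=1.
Step 40. [r2c6∈{8}] r2c6 has the single candidate 8, so r2c6=8.
Step 41. [r8c4∈{7}] r8c4 is down to just 7, so r8c4=7.
Step 42. [r3c7∈{7}] r3c7's peers cover all but 7. So r3c7=7.
Step 43. [r9c4∈{4}] r9c4 has the single candidate 4 ⇒ r9c4=4.
Step 44. [r9c1∈{1}] only 1 remains possible at r9c1. So r9c1=1.
Step 45. [r5c8∈{5}] r5c8's peers cover all but 5. So r5c8=5.
Step 46. [r1c3∈{8}] only 8 remains possible at r1c3 ⇒ r1c3=8.
Step 47. [r4c2∈{5}] r4c2 has the single candidate 5, so r4c2=5.
Step 48. [r9c3∈{3}] r9c3's peers cover all but 3 ⇒ r9c3=3.
Step 49. [r5c4∈{9}] only 9 remains possible at r5c4, so r5c4=9.
Step 50. [r6c8∈{2}] only 2 remains possible at r6c8. So r6c8=2.

Answer: 7 4 8 6 9 5 2 3 1 / 3 1 5 2 7 8 6 4 9 / 9 6 2 1 3 4 7 8 5 / 4 5 1 3 8 2 9 6 7 / 6 2 7 9 4 1 3 5 8 / 8 3 9 5 6 7 1 2 4 / 5 7 6 8 1 3 4 9 2 / 2 9 4 7 5 6 8 1 3 / 1 8 3 4 2 9 5 7 6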